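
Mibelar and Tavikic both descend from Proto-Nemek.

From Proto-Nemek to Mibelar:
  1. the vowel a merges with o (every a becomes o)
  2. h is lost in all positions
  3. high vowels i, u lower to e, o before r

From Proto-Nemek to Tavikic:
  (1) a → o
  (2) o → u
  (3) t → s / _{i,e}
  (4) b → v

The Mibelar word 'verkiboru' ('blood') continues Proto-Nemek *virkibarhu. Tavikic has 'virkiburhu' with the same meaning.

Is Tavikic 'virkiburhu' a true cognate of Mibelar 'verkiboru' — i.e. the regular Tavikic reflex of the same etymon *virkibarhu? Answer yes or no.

Derive the expected Tavikic reflex of *virkibarhu:
Tavikic: *virkibarhu
  virkibarhu → virkiborhu   [vowel merger]
  virkiborhu → virkiburhu   [vowel merger]
  virkiburhu (rule 3 does not apply)
  virkiburhu → virkivurhu   [unconditioned shift]
  giving Tavikic virkivurhu.
The regular Tavikic reflex would be 'virkivurhu', but the attested form is 'virkiburhu'. The correspondence is irregular, so they are not cognates (the Tavikic form has a different source).

no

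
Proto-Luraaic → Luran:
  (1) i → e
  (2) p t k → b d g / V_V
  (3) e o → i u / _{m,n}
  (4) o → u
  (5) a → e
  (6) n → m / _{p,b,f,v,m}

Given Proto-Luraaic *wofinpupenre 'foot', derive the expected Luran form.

Luran: start from *wofinpupenre.
  rule 1 (vowel merger): wofinpupenre → wofenpupenre
  rule 2 (intervocalic voicing): wofenpupenre → wofenpubenre
  rule 3 (pre-nasal raising): wofenpubenre → wofinpubinre
  rule 4 (vowel merger): wofinpubinre → wufinpubinre
  rule 5: no change — wufinpubinre
  rule 6 (nasal place assimilation): wufinpubinre → wufimpubinre
  ⇒ Luran wufimpubinre

wufimpubinre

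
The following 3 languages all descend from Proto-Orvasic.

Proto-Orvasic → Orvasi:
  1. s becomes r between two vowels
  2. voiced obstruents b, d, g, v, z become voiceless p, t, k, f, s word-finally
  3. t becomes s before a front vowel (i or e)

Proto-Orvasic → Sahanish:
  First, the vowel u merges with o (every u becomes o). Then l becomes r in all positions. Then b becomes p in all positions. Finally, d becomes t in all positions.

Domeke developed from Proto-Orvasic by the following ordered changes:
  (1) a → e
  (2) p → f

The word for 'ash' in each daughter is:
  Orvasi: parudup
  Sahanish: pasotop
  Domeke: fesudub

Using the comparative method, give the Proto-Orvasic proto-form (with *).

*pasudub

Position 1: Orvasi has p, Sahanish has p, Domeke has f. Taking the neighbouring segments as reconstructed: Orvasi p can only go back to *p; Sahanish p could go back to *p or *b; Domeke f could go back to *p or *f — the one source consistent with every daughter is *p.
Position 7: Orvasi has p, Sahanish has p, Domeke has b. Domeke preserves b here (none of its changes turn any other segment into b), so the proto-segment is *b.
Position 2: Orvasi has a, Sahanish has a, Domeke has e. Orvasi preserves a here (none of its changes turn any other segment into a), so the proto-segment is *a.
Verify the candidate proto-form against each daughter:
Orvasi: *pasudub
  pasudub → parudub   [rhotacism]
  parudub → parudup   [final devoicing]
  parudup (rule 3 does not apply)
  giving Orvasi parudup.
Sahanish: start from *pasudub.
  rule 1 (vowel merger): pasudub → pasodob
  rule 2: no change — pasodob
  rule 3 (unconditioned shift): pasodob → pasodop
  rule 4 (unconditioned shift): pasodop → pasotop
  ⇒ Sahanish pasotop
Domeke: *pasudub
  pasudub → pesudub   [vowel merger]
  pesudub → fesudub   [unconditioned shift]
  giving Domeke fesudub.
Only *pasudub yields all of Orvasi parudup, Sahanish pasotop, Domeke fesudub.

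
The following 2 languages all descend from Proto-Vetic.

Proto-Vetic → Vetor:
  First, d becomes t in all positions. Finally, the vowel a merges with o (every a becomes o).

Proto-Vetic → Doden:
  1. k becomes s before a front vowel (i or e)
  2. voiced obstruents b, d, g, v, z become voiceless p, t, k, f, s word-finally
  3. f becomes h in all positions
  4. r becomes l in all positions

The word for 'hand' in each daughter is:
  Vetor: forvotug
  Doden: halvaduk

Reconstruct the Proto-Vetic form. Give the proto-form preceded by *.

*farvadug

Position 5: Vetor has o, Doden has a. Doden preserves a here (none of its changes turn any other segment into a), so the proto-segment is *a.
Position 8: Vetor has g, Doden has k. Vetor preserves g here (none of its changes turn any other segment into g), so the proto-segment is *g.
Position 1: Vetor has f, Doden has h. Vetor preserves f here (none of its changes turn any other segment into f), so the proto-segment is *f.
This points to *farvadug. Verify forward in each daughter:
Vetor: *farvadug > farvatug > forvotug  (by unconditioned shift, vowel merger)
Doden: *farvadug
  farvadug (rule 1 does not apply)
  farvadug → farvaduk   [final devoicing]
  farvaduk → harvaduk   [unconditioned shift]
  harvaduk → halvaduk   [unconditioned shift]
  giving Doden halvaduk.
Only *farvadug yields all of Vetor forvotug, Doden halvaduk.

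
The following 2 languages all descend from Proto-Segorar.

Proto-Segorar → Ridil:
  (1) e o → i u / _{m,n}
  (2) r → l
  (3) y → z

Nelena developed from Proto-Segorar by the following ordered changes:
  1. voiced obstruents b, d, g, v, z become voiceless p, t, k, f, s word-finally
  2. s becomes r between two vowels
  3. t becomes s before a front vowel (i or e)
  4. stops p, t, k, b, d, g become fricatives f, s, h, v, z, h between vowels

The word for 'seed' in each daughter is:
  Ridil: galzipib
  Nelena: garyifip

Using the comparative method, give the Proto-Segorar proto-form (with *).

Position 8: Ridil has b, Nelena has p. Ridil preserves b here (none of its changes turn any other segment into b), so the proto-segment is *b.
Position 3: Ridil has l, Nelena has r. Taking the neighbouring segments as reconstructed: Ridil l could go back to *l or *r; Nelena r can only go back to *r — the one source consistent with every daughter is *r.
Position 4: Ridil has z, Nelena has y. Nelena preserves y here (none of its changes turn any other segment into y), so the proto-segment is *y.
This points to *garyipib. Verify forward in each daughter:
Ridil: *garyipib
  garyipib (rule 1 does not apply)
  garyipib → galyipib   [unconditioned shift]
  galyipib → galzipib   [unconditioned shift]
  giving Ridil galzipib.
Nelena: start from *garyipib.
  rule 1 (final devoicing): garyipib → garyipip
  rule 2: no change — garyipip
  rule 3: no change — garyipip
  rule 4 (intervocalic lenition): garyipip → garyifip
  ⇒ Nelena garyifip
Only *garyipib yields all of Ridil galzipib, Nelena garyifip.

*garyipib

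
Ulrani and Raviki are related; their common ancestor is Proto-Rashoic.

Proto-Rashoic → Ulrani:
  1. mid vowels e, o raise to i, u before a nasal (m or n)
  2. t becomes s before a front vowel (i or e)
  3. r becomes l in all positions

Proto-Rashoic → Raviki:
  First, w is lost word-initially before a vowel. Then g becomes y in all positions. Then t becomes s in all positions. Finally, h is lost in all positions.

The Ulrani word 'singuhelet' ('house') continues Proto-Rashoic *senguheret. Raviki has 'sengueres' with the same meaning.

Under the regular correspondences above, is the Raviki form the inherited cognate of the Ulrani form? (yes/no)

Derive the expected Raviki reflex of *senguheret:
Raviki: start from *senguheret.
  rule 1: no change — senguheret
  rule 2 (unconditioned shift): senguheret → senyuheret
  rule 3 (unconditioned shift): senyuheret → senyuheres
  rule 4 (h-loss): senyuheres → senyueres
  ⇒ Raviki senyueres
The regular Raviki reflex would be 'senyueres', but the attested form is 'sengueres'. The correspondence is irregular, so they are not cognates (the Raviki form has a different source).

no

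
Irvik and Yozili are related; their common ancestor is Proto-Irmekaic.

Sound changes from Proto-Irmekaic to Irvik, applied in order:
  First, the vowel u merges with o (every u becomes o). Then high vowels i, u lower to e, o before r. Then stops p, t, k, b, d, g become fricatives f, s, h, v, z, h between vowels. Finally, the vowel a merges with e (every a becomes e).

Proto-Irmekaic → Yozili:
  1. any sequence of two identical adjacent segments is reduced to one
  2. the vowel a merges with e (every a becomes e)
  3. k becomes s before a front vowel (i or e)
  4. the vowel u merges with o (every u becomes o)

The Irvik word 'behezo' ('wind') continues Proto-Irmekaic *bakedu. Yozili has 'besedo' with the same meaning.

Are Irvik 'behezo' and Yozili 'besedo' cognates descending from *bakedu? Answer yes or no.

yes

Derive the expected Yozili reflex of *bakedu:
Yozili: *bakedu
  bakedu (rule 1 does not apply)
  bakedu → bekedu   [vowel merger]
  bekedu → besedu   [palatalisation]
  besedu → besedo   [vowel merger]
  giving Yozili besedo.
Yozili 'besedo' matches the regular reflex exactly, so the pair is cognate.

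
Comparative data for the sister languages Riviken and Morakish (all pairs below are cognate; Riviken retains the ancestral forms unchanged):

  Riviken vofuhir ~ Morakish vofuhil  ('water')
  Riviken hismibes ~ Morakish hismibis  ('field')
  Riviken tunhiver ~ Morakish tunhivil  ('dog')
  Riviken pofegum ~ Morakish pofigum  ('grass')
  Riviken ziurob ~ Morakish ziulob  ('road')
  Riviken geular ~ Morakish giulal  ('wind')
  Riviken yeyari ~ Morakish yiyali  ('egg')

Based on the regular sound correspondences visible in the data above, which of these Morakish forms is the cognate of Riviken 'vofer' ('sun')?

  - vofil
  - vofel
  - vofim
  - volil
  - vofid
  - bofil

vofil

tunhiver ~ tunhivil — Riviken e corresponds to Morakish i after a consonant, before r.
vofuhir ~ vofuhil, tunhiver ~ tunhivil — Riviken r corresponds to Morakish l word-finally.
Applying these to Riviken 'vofer':
  vofer → vofir   (e→i after a consonant, before r)
  vofir → vofil   (r→l word-finally)
So the Morakish cognate is 'vofil'.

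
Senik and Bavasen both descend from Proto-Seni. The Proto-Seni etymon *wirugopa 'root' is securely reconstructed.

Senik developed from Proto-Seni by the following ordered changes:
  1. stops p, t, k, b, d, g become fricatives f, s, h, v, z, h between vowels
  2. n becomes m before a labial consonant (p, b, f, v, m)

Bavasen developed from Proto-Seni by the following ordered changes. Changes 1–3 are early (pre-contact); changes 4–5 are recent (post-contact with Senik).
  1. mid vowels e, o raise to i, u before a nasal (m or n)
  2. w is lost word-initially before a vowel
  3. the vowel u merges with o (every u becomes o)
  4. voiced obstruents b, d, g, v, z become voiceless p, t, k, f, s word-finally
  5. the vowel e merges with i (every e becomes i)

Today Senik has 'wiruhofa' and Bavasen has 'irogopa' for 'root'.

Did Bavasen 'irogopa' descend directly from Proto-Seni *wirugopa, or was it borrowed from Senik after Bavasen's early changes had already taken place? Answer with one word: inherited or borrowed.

If inherited, *wirugopa would pass through all of Bavasen's changes:
Bavasen: *wirugopa
  wirugopa (rule 1 does not apply)
  wirugopa → irugopa   [glide loss]
  irugopa → irogopa   [vowel merger]
  irogopa (rule 4 does not apply)
  irogopa (rule 5 does not apply)
  giving Bavasen irogopa.
If borrowed from Senik 'wiruhofa' after the early changes, it would undergo only the recent ones:
  rule 4 (final devoicing): no change (wiruhofa)
  rule 5 (vowel merger): no change (wiruhofa)
  ⇒ as a loan: wiruhofa
Bavasen 'irogopa' matches the inherited outcome exactly, so it is an inherited cognate, not a loan.

inherited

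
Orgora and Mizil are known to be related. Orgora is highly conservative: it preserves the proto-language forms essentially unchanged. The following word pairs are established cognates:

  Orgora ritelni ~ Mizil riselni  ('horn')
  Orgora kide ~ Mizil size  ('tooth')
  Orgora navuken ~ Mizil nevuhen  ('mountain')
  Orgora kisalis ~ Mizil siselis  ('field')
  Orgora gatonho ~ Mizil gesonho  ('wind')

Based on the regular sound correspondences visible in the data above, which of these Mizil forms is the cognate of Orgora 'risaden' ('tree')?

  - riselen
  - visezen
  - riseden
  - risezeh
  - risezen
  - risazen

risezen

kisalis ~ siselis, gatonho ~ gesonho — Orgora a corresponds to Mizil e after a consonant, before a consonant other than r, m, n, p, b, f, v.
kide ~ size — Orgora d corresponds to Mizil z between vowels (before a front vowel).
Applying these to Orgora 'risaden':
  risaden → riseden   (a→e after a consonant, before a consonant other than r, m, n, p, b, f, v)
  riseden → risezen   (d→z between vowels (before a front vowel))
So the Mizil cognate is 'risezen'.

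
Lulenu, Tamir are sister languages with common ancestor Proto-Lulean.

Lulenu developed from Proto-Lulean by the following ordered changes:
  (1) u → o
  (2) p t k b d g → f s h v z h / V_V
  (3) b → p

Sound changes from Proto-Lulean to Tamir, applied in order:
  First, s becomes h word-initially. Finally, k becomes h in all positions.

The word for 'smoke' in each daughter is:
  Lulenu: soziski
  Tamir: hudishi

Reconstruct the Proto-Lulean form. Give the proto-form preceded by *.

Position 3: Lulenu has z, Tamir has d. Tamir preserves d here (none of its changes turn any other segment into d), so the proto-segment is *d.
Position 1: Lulenu has s, Tamir has h. Taking the neighbouring segments as reconstructed: Lulenu s can only go back to *s; Tamir h could go back to *k or *s or *h — the one source consistent with every daughter is *s.
Position 2: Lulenu has o, Tamir has u. Tamir preserves u here (none of its changes turn any other segment into u), so the proto-segment is *u.
This points to *sudiski. Verify forward in each daughter:
Lulenu: *sudiski
  sudiski → sodiski   [vowel merger]
  sodiski → soziski   [intervocalic lenition]
  soziski (rule 3 does not apply)
  giving Lulenu soziski.
Tamir: *sudiski
  sudiski → hudiski   [debuccalisation]
  hudiski → hudishi   [unconditioned shift]
  giving Tamir hudishi.
No other proto-form is consistent with every reflex, so the reconstruction is *sudiski.

*sudiski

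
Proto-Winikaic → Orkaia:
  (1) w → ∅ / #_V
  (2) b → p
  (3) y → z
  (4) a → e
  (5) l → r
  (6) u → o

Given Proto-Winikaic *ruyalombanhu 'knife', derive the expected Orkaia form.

rozerompenho

Orkaia: *ruyalombanhu
  ruyalombanhu (rule 1 does not apply)
  ruyalombanhu → ruyalompanhu   [unconditioned shift]
  ruyalompanhu → ruzalompanhu   [unconditioned shift]
  ruzalompanhu → ruzelompenhu   [vowel merger]
  ruzelompenhu → ruzerompenhu   [unconditioned shift]
  ruzerompenhu → rozerompenho   [vowel merger]
  giving Orkaia rozerompenho.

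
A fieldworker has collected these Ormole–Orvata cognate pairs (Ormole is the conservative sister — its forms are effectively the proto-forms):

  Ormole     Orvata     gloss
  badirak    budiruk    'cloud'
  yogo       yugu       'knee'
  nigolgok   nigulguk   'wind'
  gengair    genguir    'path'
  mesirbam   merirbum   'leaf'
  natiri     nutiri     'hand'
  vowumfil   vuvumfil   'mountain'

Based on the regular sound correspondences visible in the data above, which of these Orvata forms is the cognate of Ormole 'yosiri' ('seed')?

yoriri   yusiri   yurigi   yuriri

yogo ~ yugu, nigolgok ~ nigulguk — Ormole o corresponds to Orvata u after a consonant, before a consonant other than r, m, n, p, b, f, v.
mesirbam ~ merirbum — Ormole s corresponds to Orvata r between vowels (before a front vowel).
Applying these to Ormole 'yosiri':
  yosiri → yusiri   (o→u after a consonant, before a consonant other than r, m, n, p, b, f, v)
  yusiri → yuriri   (s→r between vowels (before a front vowel))
So the Orvata cognate is 'yuriri'.

yuriri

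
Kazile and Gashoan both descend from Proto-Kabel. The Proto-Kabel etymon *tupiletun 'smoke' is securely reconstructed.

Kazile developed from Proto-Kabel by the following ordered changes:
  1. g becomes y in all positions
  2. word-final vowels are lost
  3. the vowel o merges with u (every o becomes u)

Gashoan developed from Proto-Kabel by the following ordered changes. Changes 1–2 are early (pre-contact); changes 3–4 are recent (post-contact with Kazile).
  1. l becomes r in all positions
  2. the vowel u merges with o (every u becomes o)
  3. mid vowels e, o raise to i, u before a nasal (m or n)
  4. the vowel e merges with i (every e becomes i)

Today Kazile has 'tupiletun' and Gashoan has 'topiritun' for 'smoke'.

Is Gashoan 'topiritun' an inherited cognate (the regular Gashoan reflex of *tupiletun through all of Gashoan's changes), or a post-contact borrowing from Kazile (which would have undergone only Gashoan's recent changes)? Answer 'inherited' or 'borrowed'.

If inherited, *tupiletun would pass through all of Gashoan's changes:
Gashoan: start from *tupiletun.
  rule 1 (unconditioned shift): tupiletun → tupiretun
  rule 2 (vowel merger): tupiretun → topireton
  rule 3 (pre-nasal raising): topireton → topiretun
  rule 4 (vowel merger): topiretun → topiritun
  ⇒ Gashoan topiritun
If borrowed from Kazile 'tupiletun' after the early changes, it would undergo only the recent ones:
  rule 3 (pre-nasal raising): no change (tupiletun)
  rule 4 (vowel merger): tupiletun → tupilitun
  ⇒ as a loan: tupilitun
Gashoan 'topiritun' matches the inherited outcome exactly, so it is an inherited cognate, not a loan.

inherited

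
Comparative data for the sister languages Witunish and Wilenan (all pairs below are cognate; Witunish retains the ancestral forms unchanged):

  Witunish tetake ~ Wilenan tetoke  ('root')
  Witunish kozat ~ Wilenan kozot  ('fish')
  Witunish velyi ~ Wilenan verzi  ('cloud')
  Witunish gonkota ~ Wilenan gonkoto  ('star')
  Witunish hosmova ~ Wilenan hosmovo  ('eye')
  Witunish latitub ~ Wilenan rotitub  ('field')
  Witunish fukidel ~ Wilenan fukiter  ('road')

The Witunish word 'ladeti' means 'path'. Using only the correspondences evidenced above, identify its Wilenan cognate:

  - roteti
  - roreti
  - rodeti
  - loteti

latitub ~ rotitub — Witunish l corresponds to Wilenan r word-initially before a back vowel.
tetake ~ tetoke, kozat ~ kozot — Witunish a corresponds to Wilenan o after a consonant, before a consonant other than r, m, n, p, b, f, v.
fukidel ~ fukiter — Witunish d corresponds to Wilenan t between vowels (before a front vowel).
Applying these to Witunish 'ladeti':
  ladeti → radeti   (l→r word-initially before a back vowel)
  radeti → rodeti   (a→o after a consonant, before a consonant other than r, m, n, p, b, f, v)
  rodeti → roteti   (d→t between vowels (before a front vowel))
So the Wilenan cognate is 'roteti'.

roteti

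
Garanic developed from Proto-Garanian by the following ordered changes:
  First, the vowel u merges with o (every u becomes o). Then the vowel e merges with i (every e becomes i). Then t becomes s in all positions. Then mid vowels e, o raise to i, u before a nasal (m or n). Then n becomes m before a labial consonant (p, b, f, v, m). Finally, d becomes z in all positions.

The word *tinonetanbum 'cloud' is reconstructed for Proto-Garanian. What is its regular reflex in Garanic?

Garanic: start from *tinonetanbum.
  rule 1 (vowel merger): tinonetanbum → tinonetanbom
  rule 2 (vowel merger): tinonetanbom → tinonitanbom
  rule 3 (unconditioned shift): tinonitanbom → sinonisanbom
  rule 4 (pre-nasal raising): sinonisanbom → sinunisanbum
  rule 5 (nasal place assimilation): sinunisanbum → sinunisambum
  rule 6: no change — sinunisambum
  ⇒ Garanic sinunisambum

sinunisambum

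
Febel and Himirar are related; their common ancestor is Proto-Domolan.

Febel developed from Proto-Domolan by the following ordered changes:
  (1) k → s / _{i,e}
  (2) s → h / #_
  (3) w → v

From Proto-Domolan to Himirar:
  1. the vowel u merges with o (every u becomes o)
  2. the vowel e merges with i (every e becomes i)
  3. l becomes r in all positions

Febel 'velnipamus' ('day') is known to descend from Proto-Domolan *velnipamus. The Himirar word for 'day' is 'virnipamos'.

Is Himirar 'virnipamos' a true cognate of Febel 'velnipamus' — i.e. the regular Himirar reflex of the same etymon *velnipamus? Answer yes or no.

Derive the expected Himirar reflex of *velnipamus:
Himirar: start from *velnipamus.
  rule 1 (vowel merger): velnipamus → velnipamos
  rule 2 (vowel merger): velnipamos → vilnipamos
  rule 3 (unconditioned shift): vilnipamos → virnipamos
  ⇒ Himirar virnipamos
Himirar 'virnipamos' matches the regular reflex exactly, so the pair is cognate.

yes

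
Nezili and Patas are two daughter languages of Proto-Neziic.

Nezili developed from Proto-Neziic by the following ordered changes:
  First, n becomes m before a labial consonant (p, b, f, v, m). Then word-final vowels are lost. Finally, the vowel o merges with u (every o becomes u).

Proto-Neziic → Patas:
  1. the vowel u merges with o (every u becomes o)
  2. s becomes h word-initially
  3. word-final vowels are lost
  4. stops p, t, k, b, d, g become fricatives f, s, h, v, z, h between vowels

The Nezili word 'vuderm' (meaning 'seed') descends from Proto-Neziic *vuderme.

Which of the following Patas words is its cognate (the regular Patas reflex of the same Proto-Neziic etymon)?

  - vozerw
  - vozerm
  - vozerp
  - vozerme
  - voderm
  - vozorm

vozerm

Patas: start from *vuderme.
  rule 1 (vowel merger): vuderme → voderme
  rule 2: no change — voderme
  rule 3 (apocope): voderme → voderm
  rule 4 (intervocalic lenition): voderm → vozerm
  ⇒ Patas vozerm
Among the options, 'vozerm' alone shows every Patas change applied in order.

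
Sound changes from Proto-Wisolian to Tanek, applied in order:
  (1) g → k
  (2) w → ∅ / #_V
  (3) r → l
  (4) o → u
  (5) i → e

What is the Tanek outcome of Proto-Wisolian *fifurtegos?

Tanek: *fifurtegos
  fifurtegos → fifurtekos   [unconditioned shift]
  fifurtekos (rule 2 does not apply)
  fifurtekos → fifultekos   [unconditioned shift]
  fifultekos → fifultekus   [vowel merger]
  fifultekus → fefultekus   [vowel merger]
  giving Tanek fefultekus.

fefultekus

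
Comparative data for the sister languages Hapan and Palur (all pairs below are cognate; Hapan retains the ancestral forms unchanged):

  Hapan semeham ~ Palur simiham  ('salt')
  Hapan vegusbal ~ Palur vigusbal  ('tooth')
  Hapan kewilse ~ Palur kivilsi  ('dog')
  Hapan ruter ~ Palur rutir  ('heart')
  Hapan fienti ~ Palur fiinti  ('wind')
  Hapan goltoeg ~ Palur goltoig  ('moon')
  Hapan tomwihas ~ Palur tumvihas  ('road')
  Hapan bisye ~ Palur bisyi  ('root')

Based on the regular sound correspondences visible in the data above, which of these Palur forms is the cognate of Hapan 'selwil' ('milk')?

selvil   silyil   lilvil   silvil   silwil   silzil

semeham ~ simiham, vegusbal ~ vigusbal — Hapan e corresponds to Palur i after a consonant, before a consonant other than r, m, n, p, b, f, v.
tomwihas ~ tumvihas — Hapan w corresponds to Palur v after a consonant, before a front vowel.
Applying these to Hapan 'selwil':
  selwil → silwil   (e→i after a consonant, before a consonant other than r, m, n, p, b, f, v)
  silwil → silvil   (w→v after a consonant, before a front vowel)
So the Palur cognate is 'silvil'.

silvil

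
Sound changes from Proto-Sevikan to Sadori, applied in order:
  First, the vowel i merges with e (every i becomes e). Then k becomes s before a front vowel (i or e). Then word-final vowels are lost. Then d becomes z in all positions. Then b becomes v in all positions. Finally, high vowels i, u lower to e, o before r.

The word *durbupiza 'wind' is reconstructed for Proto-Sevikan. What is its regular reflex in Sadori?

Sadori: *durbupiza
  durbupiza → durbupeza   [vowel merger]
  durbupeza (rule 2 does not apply)
  durbupeza → durbupez   [apocope]
  durbupez → zurbupez   [unconditioned shift]
  zurbupez → zurvupez   [unconditioned shift]
  zurvupez → zorvupez   [pre-rhotic lowering]
  giving Sadori zorvupez.

zorvupez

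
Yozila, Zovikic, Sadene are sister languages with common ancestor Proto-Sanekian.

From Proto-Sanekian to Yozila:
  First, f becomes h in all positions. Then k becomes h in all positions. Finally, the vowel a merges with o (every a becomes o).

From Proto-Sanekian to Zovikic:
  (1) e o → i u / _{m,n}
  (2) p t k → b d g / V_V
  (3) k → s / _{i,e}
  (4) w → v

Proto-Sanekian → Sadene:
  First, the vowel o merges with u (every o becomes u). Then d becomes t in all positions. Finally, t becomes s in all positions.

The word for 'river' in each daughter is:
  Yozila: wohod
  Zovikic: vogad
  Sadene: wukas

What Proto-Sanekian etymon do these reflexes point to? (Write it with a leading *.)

Position 5: Yozila has d, Zovikic has d, Sadene has s. Yozila preserves d here (none of its changes turn any other segment into d), so the proto-segment is *d.
Position 1: Yozila has w, Zovikic has v, Sadene has w. Yozila preserves w here (none of its changes turn any other segment into w), so the proto-segment is *w.
Position 4: Yozila has o, Zovikic has a, Sadene has a. Zovikic preserves a here (none of its changes turn any other segment into a), so the proto-segment is *a.
Verify the candidate proto-form against each daughter:
Yozila: *wokad
  wokad (rule 1 does not apply)
  wokad → wohad   [unconditioned shift]
  wohad → wohod   [vowel merger]
  giving Yozila wohod.
Zovikic: *wokad
  wokad (rule 1 does not apply)
  wokad → wogad   [intervocalic voicing]
  wogad (rule 3 does not apply)
  wogad → vogad   [unconditioned shift]
  giving Zovikic vogad.
Sadene: start from *wokad.
  rule 1 (vowel merger): wokad → wukad
  rule 2 (unconditioned shift): wukad → wukat
  rule 3 (unconditioned shift): wukat → wukas
  ⇒ Sadene wukas
*wokad is the unique common source.

*wokad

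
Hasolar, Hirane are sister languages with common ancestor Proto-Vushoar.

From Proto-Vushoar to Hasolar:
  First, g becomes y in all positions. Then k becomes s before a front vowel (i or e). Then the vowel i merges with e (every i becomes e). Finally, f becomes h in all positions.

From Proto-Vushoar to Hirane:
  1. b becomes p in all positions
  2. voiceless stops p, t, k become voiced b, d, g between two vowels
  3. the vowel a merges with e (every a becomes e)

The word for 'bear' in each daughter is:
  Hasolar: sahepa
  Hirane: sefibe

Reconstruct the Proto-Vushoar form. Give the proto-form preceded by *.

Position 5: Hasolar has p, Hirane has b. Hasolar preserves p here (none of its changes turn any other segment into p), so the proto-segment is *p.
Position 3: Hasolar has h, Hirane has f. Hirane preserves f here (none of its changes turn any other segment into f), so the proto-segment is *f.
Position 2: Hasolar has a, Hirane has e. Hasolar preserves a here (none of its changes turn any other segment into a), so the proto-segment is *a.
Continuing position by position gives *safipa; check it forward:
Hasolar: start from *safipa.
  rule 1: no change — safipa
  rule 2: no change — safipa
  rule 3 (vowel merger): safipa → safepa
  rule 4 (unconditioned shift): safepa → sahepa
  ⇒ Hasolar sahepa
Hirane: *safipa
  safipa (rule 1 does not apply)
  safipa → safiba   [intervocalic voicing]
  safiba → sefibe   [vowel merger]
  giving Hirane sefibe.
*safipa is the unique common source.

*safipa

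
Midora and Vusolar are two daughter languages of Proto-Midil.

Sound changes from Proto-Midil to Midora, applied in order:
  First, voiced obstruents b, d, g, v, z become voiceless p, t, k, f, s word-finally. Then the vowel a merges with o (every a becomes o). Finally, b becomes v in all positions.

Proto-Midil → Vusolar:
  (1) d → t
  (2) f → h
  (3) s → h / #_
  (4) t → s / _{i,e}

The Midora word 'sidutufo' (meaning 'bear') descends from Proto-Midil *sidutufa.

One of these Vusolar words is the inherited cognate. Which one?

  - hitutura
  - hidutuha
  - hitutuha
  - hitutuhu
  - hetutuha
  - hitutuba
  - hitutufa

Vusolar: *sidutufa > situtufa > situtuha > hitutuha  (by unconditioned shift, unconditioned shift, debuccalisation)
Only 'hitutuha' matches the regular Vusolar development of *sidutufa.

hitutuha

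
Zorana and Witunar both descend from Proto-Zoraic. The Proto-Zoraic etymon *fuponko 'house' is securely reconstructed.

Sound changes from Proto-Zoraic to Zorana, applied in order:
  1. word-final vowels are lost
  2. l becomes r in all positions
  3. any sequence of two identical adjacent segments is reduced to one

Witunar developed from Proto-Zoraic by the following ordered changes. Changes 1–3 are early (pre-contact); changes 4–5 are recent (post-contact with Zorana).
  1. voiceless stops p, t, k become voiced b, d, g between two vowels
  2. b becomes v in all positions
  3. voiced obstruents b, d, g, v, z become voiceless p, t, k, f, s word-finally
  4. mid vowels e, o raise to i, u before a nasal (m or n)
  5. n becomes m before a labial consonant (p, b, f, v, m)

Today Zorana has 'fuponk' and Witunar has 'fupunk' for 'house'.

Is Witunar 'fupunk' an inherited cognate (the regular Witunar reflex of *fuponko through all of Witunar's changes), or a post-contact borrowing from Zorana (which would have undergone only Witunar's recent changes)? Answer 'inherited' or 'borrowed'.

If inherited, *fuponko would pass through all of Witunar's changes:
Witunar: *fuponko
  fuponko → fubonko   [intervocalic voicing]
  fubonko → fuvonko   [unconditioned shift]
  fuvonko (rule 3 does not apply)
  fuvonko → fuvunko   [pre-nasal raising]
  fuvunko (rule 5 does not apply)
  giving Witunar fuvunko.
If borrowed from Zorana 'fuponk' after the early changes, it would undergo only the recent ones:
  rule 4 (pre-nasal raising): fuponk → fupunk
  rule 5 (nasal place assimilation): no change (fupunk)
  ⇒ as a loan: fupunk
Witunar 'fupunk' matches the loan outcome 'fupunk', not the inherited 'fuvunko' — it skipped the early Witunar changes, so it was borrowed from Zorana.

borrowed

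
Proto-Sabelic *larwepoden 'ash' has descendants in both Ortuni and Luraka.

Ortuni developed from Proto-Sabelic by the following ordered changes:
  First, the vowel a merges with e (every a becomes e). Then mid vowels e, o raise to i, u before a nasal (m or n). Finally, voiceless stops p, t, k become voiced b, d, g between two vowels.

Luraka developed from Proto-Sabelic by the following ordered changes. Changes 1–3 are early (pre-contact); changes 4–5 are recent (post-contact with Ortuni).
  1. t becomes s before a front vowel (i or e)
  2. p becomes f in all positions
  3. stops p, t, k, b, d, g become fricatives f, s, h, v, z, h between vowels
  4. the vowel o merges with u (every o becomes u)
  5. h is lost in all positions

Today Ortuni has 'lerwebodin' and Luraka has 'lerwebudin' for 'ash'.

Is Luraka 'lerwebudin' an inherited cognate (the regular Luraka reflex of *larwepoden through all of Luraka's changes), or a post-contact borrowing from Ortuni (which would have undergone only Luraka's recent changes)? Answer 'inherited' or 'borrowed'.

borrowed

If inherited, *larwepoden would pass through all of Luraka's changes:
Luraka: *larwepoden
  larwepoden (rule 1 does not apply)
  larwepoden → larwefoden   [unconditioned shift]
  larwefoden → larwefozen   [intervocalic lenition]
  larwefozen → larwefuzen   [vowel merger]
  larwefuzen (rule 5 does not apply)
  giving Luraka larwefuzen.
If borrowed from Ortuni 'lerwebodin' after the early changes, it would undergo only the recent ones:
  rule 4 (vowel merger): lerwebodin → lerwebudin
  rule 5 (h-loss): no change (lerwebudin)
  ⇒ as a loan: lerwebudin
Luraka 'lerwebudin' matches the loan outcome 'lerwebudin', not the inherited 'larwefuzen' — it skipped the early Luraka changes, so it was borrowed from Ortuni.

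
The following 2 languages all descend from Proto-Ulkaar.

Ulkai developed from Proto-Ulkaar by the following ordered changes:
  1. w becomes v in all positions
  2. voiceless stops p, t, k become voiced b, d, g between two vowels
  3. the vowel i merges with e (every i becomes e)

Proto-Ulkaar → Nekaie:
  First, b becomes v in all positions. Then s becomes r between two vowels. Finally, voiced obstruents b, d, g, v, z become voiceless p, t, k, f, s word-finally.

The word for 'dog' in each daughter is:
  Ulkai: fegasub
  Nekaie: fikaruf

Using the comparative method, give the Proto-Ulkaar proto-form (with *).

*fikasub

Position 3: Ulkai has g, Nekaie has k. Taking the neighbouring segments as reconstructed: Ulkai g could go back to *k or *g; Nekaie k can only go back to *k — the one source consistent with every daughter is *k.
Position 7: Ulkai has b, Nekaie has f. Taking the neighbouring segments as reconstructed: Ulkai b can only go back to *b; Nekaie f could go back to *b or *f or *v — the one source consistent with every daughter is *b.
Continuing position by position gives *fikasub; check it forward:
Ulkai: *fikasub
  fikasub (rule 1 does not apply)
  fikasub → figasub   [intervocalic voicing]
  figasub → fegasub   [vowel merger]
  giving Ulkai fegasub.
Nekaie: start from *fikasub.
  rule 1 (unconditioned shift): fikasub → fikasuv
  rule 2 (rhotacism): fikasuv → fikaruv
  rule 3 (final devoicing): fikaruv → fikaruf
  ⇒ Nekaie fikaruf
No other proto-form is consistent with every reflex, so the reconstruction is *fikasub.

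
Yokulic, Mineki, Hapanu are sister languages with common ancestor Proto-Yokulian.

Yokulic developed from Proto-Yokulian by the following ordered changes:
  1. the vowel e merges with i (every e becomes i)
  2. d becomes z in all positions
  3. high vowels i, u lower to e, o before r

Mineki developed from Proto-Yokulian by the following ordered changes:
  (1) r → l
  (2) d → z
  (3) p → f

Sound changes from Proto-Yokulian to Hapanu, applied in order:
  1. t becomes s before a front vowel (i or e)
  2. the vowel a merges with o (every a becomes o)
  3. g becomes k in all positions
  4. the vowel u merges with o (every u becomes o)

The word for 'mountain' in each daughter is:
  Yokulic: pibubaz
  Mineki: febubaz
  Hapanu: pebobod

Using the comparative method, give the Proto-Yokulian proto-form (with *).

Position 4: Yokulic has u, Mineki has u, Hapanu has o. Yokulic preserves u here (none of its changes turn any other segment into u), so the proto-segment is *u.
Position 1: Yokulic has p, Mineki has f, Hapanu has p. Yokulic preserves p here (none of its changes turn any other segment into p), so the proto-segment is *p.
Position 6: Yokulic has a, Mineki has a, Hapanu has o. Yokulic preserves a here (none of its changes turn any other segment into a), so the proto-segment is *a.
Continuing position by position gives *pebubad; check it forward:
Yokulic: *pebubad > pibubad > pibubaz  (by vowel merger, unconditioned shift)
Mineki: *pebubad
  pebubad (rule 1 does not apply)
  pebubad → pebubaz   [unconditioned shift]
  pebubaz → febubaz   [unconditioned shift]
  giving Mineki febubaz.
Hapanu: *pebubad > pebubod > pebobod  (by vowel merger, vowel merger)
Only *pebubad yields all of Yokulic pibubaz, Mineki febubaz, Hapanu pebobod.

*pebubad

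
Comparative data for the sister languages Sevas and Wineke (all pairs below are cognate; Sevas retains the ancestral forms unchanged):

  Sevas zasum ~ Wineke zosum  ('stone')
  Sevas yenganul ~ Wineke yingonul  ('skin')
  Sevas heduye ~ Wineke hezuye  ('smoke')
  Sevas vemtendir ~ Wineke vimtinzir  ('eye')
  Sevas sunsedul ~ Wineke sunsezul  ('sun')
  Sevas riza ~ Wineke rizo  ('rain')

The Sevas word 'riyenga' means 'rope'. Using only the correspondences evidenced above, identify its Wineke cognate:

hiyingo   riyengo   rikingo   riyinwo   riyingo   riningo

riyingo

yenganul ~ yingonul, vemtendir ~ vimtinzir — Sevas e corresponds to Wineke i after a consonant, before a nasal.
riza ~ rizo — Sevas a corresponds to Wineke o word-finally.
Applying these to Sevas 'riyenga':
  riyenga → riyinga   (e→i after a consonant, before a nasal)
  riyinga → riyingo   (a→o word-finally)
So the Wineke cognate is 'riyingo'.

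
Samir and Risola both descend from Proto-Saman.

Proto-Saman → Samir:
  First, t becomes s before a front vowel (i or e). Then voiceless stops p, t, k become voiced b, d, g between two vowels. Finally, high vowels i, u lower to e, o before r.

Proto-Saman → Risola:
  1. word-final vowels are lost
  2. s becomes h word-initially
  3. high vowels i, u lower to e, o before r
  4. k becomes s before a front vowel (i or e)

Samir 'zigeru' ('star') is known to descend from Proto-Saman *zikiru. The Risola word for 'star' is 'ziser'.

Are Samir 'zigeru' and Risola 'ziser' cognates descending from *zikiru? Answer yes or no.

Derive the expected Risola reflex of *zikiru:
Risola: start from *zikiru.
  rule 1 (apocope): zikiru → zikir
  rule 2: no change — zikir
  rule 3 (pre-rhotic lowering): zikir → ziker
  rule 4 (palatalisation): ziker → ziser
  ⇒ Risola ziser
Risola 'ziser' matches the regular reflex exactly, so the pair is cognate.

yes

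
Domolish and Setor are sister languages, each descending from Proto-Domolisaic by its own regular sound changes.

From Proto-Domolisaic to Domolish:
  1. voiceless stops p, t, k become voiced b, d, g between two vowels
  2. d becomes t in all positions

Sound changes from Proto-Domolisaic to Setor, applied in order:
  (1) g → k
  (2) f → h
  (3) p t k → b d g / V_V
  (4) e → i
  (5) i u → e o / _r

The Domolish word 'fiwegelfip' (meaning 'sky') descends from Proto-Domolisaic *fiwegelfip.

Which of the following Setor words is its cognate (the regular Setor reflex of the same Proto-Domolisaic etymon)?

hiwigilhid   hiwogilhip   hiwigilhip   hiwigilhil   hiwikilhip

Setor: *fiwegelfip
  fiwegelfip → fiwekelfip   [unconditioned shift]
  fiwekelfip → hiwekelhip   [unconditioned shift]
  hiwekelhip → hiwegelhip   [intervocalic voicing]
  hiwegelhip → hiwigilhip   [vowel merger]
  hiwigilhip (rule 5 does not apply)
  giving Setor hiwigilhip.
Only 'hiwigilhip' matches the regular Setor development of *fiwegelfip.

hiwigilhip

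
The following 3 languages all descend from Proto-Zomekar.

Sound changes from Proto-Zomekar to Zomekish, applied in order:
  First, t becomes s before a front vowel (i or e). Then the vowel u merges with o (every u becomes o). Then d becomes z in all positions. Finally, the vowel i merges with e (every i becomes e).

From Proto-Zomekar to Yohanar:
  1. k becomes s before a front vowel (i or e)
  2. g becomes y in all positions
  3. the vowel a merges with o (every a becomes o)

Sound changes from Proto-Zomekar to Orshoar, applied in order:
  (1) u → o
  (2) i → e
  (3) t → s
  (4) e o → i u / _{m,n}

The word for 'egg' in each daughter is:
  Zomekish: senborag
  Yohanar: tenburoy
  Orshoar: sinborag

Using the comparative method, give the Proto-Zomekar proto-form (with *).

*tenburag

Position 5: Zomekish has o, Yohanar has u, Orshoar has o. Yohanar preserves u here (none of its changes turn any other segment into u), so the proto-segment is *u.
Position 1: Zomekish has s, Yohanar has t, Orshoar has s. Yohanar preserves t here (none of its changes turn any other segment into t), so the proto-segment is *t.
Position 8: Zomekish has g, Yohanar has y, Orshoar has g. Zomekish preserves g here (none of its changes turn any other segment into g), so the proto-segment is *g.
Continuing position by position gives *tenburag; check it forward:
Zomekish: *tenburag
  tenburag → senburag   [palatalisation]
  senburag → senborag   [vowel merger]
  senborag (rule 3 does not apply)
  senborag (rule 4 does not apply)
  giving Zomekish senborag.
Yohanar: *tenburag > tenburay > tenburoy  (by unconditioned shift, vowel merger)
Orshoar: *tenburag > tenborag > senborag > sinborag  (by vowel merger, unconditioned shift, pre-nasal raising)
No other proto-form is consistent with every reflex, so the reconstruction is *tenburag.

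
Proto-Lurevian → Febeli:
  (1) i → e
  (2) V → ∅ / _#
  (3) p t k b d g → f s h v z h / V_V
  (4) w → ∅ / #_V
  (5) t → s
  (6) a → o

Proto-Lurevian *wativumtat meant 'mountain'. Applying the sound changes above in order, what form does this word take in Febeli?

Febeli: *wativumtat
  wativumtat → watevumtat   [vowel merger]
  watevumtat (rule 2 does not apply)
  watevumtat → wasevumtat   [intervocalic lenition]
  wasevumtat → asevumtat   [glide loss]
  asevumtat → asevumsas   [unconditioned shift]
  asevumsas → osevumsos   [vowel merger]
  giving Febeli osevumsos.

osevumsos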